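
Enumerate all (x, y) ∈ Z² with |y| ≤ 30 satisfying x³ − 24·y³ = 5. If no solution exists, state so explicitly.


The equation is x³ - 24y³ = 5. For fixed y, x³ = 24·y³ + 5, so a solution requires the RHS to be a perfect cube.
Strategy: iterate y from -30 to 30, compute RHS = 24·y³ + 5, and check whether it is a (positive or negative) perfect cube.
Check small values of y:
  y = 0: RHS = 5 is not a perfect cube.
  y = 1: RHS = 29 is not a perfect cube.
  y = -1: RHS = -19 is not a perfect cube.
  y = 2: RHS = 197 is not a perfect cube.
  y = -2: RHS = -187 is not a perfect cube.
  y = 3: RHS = 653 is not a perfect cube.
  y = -3: RHS = -643 is not a perfect cube.
Continuing the search up to |y| = 30 finds no solutions either.
No (x, y) in the scanned range satisfies the equation.

No integer solutions with |y| ≤ 30.


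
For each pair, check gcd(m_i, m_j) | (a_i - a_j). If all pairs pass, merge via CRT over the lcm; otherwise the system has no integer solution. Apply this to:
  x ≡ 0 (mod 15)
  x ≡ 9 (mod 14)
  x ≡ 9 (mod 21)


Moduli 15, 14, 21 are not pairwise coprime, so CRT works modulo lcm(m_i) when all pairwise compatibility conditions hold.
Pairwise compatibility: gcd(m_i, m_j) must divide a_i - a_j for every pair.
Merge one congruence at a time:
  Start: x ≡ 0 (mod 15).
  Combine with x ≡ 9 (mod 14): gcd(15, 14) = 1; 9 - 0 = 9, which IS divisible by 1, so compatible.
    Write x = 0 + 15·t and substitute into x ≡ 9 (mod 14): 15·t ≡ 9 − 0 = 9 (mod 14).
    Reduce coefficients mod 14: 1·t ≡ 9 (mod 14).
    So t ≡ 9 (mod 14).
    Then x = 0 + 15·9 = 135, valid modulo lcm(15, 14) = 210: x ≡ 135 (mod 210).
  Combine with x ≡ 9 (mod 21): gcd(210, 21) = 21; 9 - 135 = -126, which IS divisible by 21, so compatible.
    Write x = 135 + 210·t and substitute into x ≡ 9 (mod 21): 210·t ≡ 9 − 135 = -126 (mod 21).
    Divide the congruence (and modulus) by g = 21: 10·t ≡ -6 (mod 1).
    Modulo 1 every t works; take t = 0.
    Then x = 135 + 210·0 = 135, valid modulo lcm(210, 21) = 210: x ≡ 135 (mod 210).
Verify: 135 mod 15 = 0, 135 mod 14 = 9, 135 mod 21 = 9.

x ≡ 135 (mod 210).


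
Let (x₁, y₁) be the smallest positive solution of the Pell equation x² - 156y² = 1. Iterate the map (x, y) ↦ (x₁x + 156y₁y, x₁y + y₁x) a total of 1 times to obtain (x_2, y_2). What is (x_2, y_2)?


Step 1: Find the fundamental solution (x₁, y₁) of x² - 156y² = 1.
  Expand √156 as a continued fraction. a₀ = ⌊√156⌋ = 12; iterate m_{k+1} = d_k·a_k − m_k, d_{k+1} = (156 − m_{k+1}²)/d_k, a_{k+1} = ⌊(a₀ + m_{k+1})/d_{k+1}⌋ (starting m₀ = 0, d₀ = 1), with convergents p_k = a_k·p_{k-1} + p_{k-2}, q_k = a_k·q_{k-1} + q_{k-2} (p₋₁ = 1, q₋₁ = 0):
  k = 0: a₀ = 12; p₀/q₀ = 12/1; p₀² − 156·q₀² = 144 − 156 = -12.
  k = 1: m = 12, d = 12, a = ⌊(12 + 12)/12⌋ = 2; p/q = (2·12 + 1)/(2·1 + 0) = 25/2; p² − 156·q² = 625 − 624 = 1.
  The first convergent with p² − 156·q² = 1 gives the fundamental solution (x₁, y₁) = (25, 2).
Step 2: Apply the recurrence (x_{n+1}, y_{n+1}) = (x₁x_n + 156y₁y_n, x₁y_n + y₁x_n) repeatedly.
  From (x_1, y_1) = (25, 2): x_2 = 25·25 + 156·2·2 = 1249; y_2 = 25·2 + 2·25 = 100.
Step 3: Verify x_2² - 156·y_2² = 1560001 - 1560000 = 1 (should be 1). ✓

(x_1, y_1) = (25, 2); (x_2, y_2) = (1249, 100).


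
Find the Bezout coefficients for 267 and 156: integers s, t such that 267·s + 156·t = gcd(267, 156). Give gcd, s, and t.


Euclidean algorithm on (267, 156) — divide until remainder is 0:
  267 = 1 · 156 + 111
  156 = 1 · 111 + 45
  111 = 2 · 45 + 21
  45 = 2 · 21 + 3
  21 = 7 · 3 + 0
gcd(267, 156) = 3.
Track Bezout coefficients alongside the remainders: start with r₀ = 267 = a·1 + b·0 (s = 1, t = 0) and r₁ = 156 = a·0 + b·1 (s = 0, t = 1); each new remainder r_{k+1} = r_{k-1} − q_k·r_k inherits s_{k+1} = s_{k-1} − q_k·s_k, t_{k+1} = t_{k-1} − q_k·t_k, so r_k = a·s_k + b·t_k at every step:
  q = 1: r = 111, s = 1 − 1·0 = 1, t = 0 − 1·1 = -1  (check: 267·1 + 156·(-1) = 111)
  q = 1: r = 45, s = 0 − 1·1 = -1, t = 1 − 1·(-1) = 2  (check: 267·(-1) + 156·2 = 45)
  q = 2: r = 21, s = 1 − 2·(-1) = 3, t = -1 − 2·2 = -5  (check: 267·3 + 156·(-5) = 21)
  q = 2: r = 3, s = -1 − 2·3 = -7, t = 2 − 2·(-5) = 12  (check: 267·(-7) + 156·12 = 3)
The row with r = 3 (the gcd) gives the Bezout coefficients s = -7, t = 12.
Result: 267 · (-7) + 156 · (12) = 3.

gcd(267, 156) = 3; s = -7, t = 12 (check: 267·(-7) + 156·12 = 3).


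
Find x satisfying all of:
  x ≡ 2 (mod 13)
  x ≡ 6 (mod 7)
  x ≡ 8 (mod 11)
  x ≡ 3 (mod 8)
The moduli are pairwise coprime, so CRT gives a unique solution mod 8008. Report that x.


Product of moduli M = 13 · 7 · 11 · 8 = 8008.
Merge one congruence at a time:
  Start: x ≡ 2 (mod 13).
  Combine with x ≡ 6 (mod 7); new modulus lcm = 91.
    Write x = 2 + 13·t and substitute into x ≡ 6 (mod 7): 13·t ≡ 6 − 2 = 4 (mod 7).
    Reduce coefficients mod 7: 6·t ≡ 4 (mod 7).
    The inverse of 6 mod 7 is 6 (since 6·6 = 36 = 5·7 + 1), so t ≡ 6·4 = 24 ≡ 3 (mod 7).
    Then x = 2 + 13·3 = 41, valid modulo lcm(13, 7) = 91: x ≡ 41 (mod 91).
  Combine with x ≡ 8 (mod 11); new modulus lcm = 1001.
    Write x = 41 + 91·t and substitute into x ≡ 8 (mod 11): 91·t ≡ 8 − 41 = -33 (mod 11).
    Reduce coefficients mod 11: 3·t ≡ 0 (mod 11).
    The inverse of 3 mod 11 is 4 (since 3·4 = 12 = 1·11 + 1), so t ≡ 4·0 = 0 ≡ 0 (mod 11).
    Then x = 41 + 91·0 = 41, valid modulo lcm(91, 11) = 1001: x ≡ 41 (mod 1001).
  Combine with x ≡ 3 (mod 8); new modulus lcm = 8008.
    Write x = 41 + 1001·t and substitute into x ≡ 3 (mod 8): 1001·t ≡ 3 − 41 = -38 (mod 8).
    Reduce coefficients mod 8: 1·t ≡ 2 (mod 8).
    So t ≡ 2 (mod 8).
    Then x = 41 + 1001·2 = 2043, valid modulo lcm(1001, 8) = 8008: x ≡ 2043 (mod 8008).
Verify against each original: 2043 mod 13 = 2, 2043 mod 7 = 6, 2043 mod 11 = 8, 2043 mod 8 = 3.

x ≡ 2043 (mod 8008).


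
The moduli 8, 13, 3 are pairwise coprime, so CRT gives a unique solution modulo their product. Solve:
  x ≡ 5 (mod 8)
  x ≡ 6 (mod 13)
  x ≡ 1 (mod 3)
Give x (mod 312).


Moduli 8, 13, 3 are pairwise coprime; by CRT there is a unique solution modulo M = 8 · 13 · 3 = 312.
Solve pairwise, accumulating the modulus:
  Start with x ≡ 5 (mod 8).
  Combine with x ≡ 6 (mod 13): since gcd(8, 13) = 1, we get a unique residue mod 104.
    Write x = 5 + 8·t and substitute into x ≡ 6 (mod 13): 8·t ≡ 6 − 5 = 1 (mod 13).
    The inverse of 8 mod 13 is 5 (since 8·5 = 40 = 3·13 + 1), so t ≡ 5·1 = 5 ≡ 5 (mod 13).
    Then x = 5 + 8·5 = 45, valid modulo lcm(8, 13) = 104: x ≡ 45 (mod 104).
  Combine with x ≡ 1 (mod 3): since gcd(104, 3) = 1, we get a unique residue mod 312.
    Write x = 45 + 104·t and substitute into x ≡ 1 (mod 3): 104·t ≡ 1 − 45 = -44 (mod 3).
    Reduce coefficients mod 3: 2·t ≡ 1 (mod 3).
    The inverse of 2 mod 3 is 2 (since 2·2 = 4 = 1·3 + 1), so t ≡ 2·1 = 2 ≡ 2 (mod 3).
    Then x = 45 + 104·2 = 253, valid modulo lcm(104, 3) = 312: x ≡ 253 (mod 312).
Verify: 253 mod 8 = 5 ✓, 253 mod 13 = 6 ✓, 253 mod 3 = 1 ✓.

x ≡ 253 (mod 312).


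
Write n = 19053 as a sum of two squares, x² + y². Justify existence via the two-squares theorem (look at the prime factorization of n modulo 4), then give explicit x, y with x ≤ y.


Step 1: Factor n = 19053 = 3^2 · 29 · 73.
Step 2: Check the mod-4 condition on each prime factor: 3 ≡ 3 (mod 4), exponent 2 (must be even); 29 ≡ 1 (mod 4), exponent 1; 73 ≡ 1 (mod 4), exponent 1.
All primes ≡ 3 (mod 4) appear to even exponent (or don't appear), so by the two-squares theorem n IS expressible as a sum of two squares.
Step 3: Build a representation. Group n = k² · m with k = 3 and m = 29 · 73 = 2117 (a product of primes ≡ 1 (mod 4)); a representation of m scales to one of n via (k·x)² + (k·y)² = k²(x² + y²). Each prime p ≡ 1 (mod 4) is itself a sum of two squares; find a² by testing p − a² for a perfect square:
  29: 29 − 1² = 28, 29 − 2² = 25 = 5² ⇒ 29 = 2² + 5².
  73: 73 − 1² = 72, 73 − 2² = 69, 73 − 3² = 64 = 8² ⇒ 73 = 3² + 8².
  Combine using the Brahmagupta–Fibonacci identity (a² + b²)(c² + d²) = (ac − bd)² + (ad + bc)² = (ac + bd)² + (ad − bc)²:
  29 · 73 = 2117: from (2² + 5²)(3² + 8²), take (2·3 − 5·8, 2·8 + 5·3) = (6 − 40, 16 + 15) = (-34, 31); dropping signs (only squares matter) gives (34, 31); check 34² + 31² = 1156 + 961 = 2117 ✓.
  Scale by k = 3: (3·34, 3·31) = (102, 93).
Step 4: Order so x ≤ y and verify: 93² + 102² = 8649 + 10404 = 19053 = n. ✓

n = 19053 = 93² + 102² (one valid representation with x ≤ y).


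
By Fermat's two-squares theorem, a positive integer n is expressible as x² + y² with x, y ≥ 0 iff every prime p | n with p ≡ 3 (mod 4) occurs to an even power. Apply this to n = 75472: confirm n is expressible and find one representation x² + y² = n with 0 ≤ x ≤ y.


Step 1: Factor n = 75472 = 2^4 · 53 · 89.
Step 2: Check the mod-4 condition on each prime factor: 2 = 2 (special); 53 ≡ 1 (mod 4), exponent 1; 89 ≡ 1 (mod 4), exponent 1.
All primes ≡ 3 (mod 4) appear to even exponent (or don't appear), so by the two-squares theorem n IS expressible as a sum of two squares.
Step 3: Build a representation. Group n = k² · m with k = 4 and m = 53 · 89 = 4717 (a product of primes ≡ 1 (mod 4)); a representation of m scales to one of n via (k·x)² + (k·y)² = k²(x² + y²). Each prime p ≡ 1 (mod 4) is itself a sum of two squares; find a² by testing p − a² for a perfect square:
  53: 53 − 1² = 52, 53 − 2² = 49 = 7² ⇒ 53 = 2² + 7².
  89: 89 − 1² = 88, 89 − 2² = 85, 89 − 3² = 80, 89 − 4² = 73, 89 − 5² = 64 = 8² ⇒ 89 = 5² + 8².
  Combine using the Brahmagupta–Fibonacci identity (a² + b²)(c² + d²) = (ac − bd)² + (ad + bc)² = (ac + bd)² + (ad − bc)²:
  53 · 89 = 4717: from (2² + 7²)(5² + 8²), take (2·5 − 7·8, 2·8 + 7·5) = (10 − 56, 16 + 35) = (-46, 51); dropping signs (only squares matter) gives (46, 51); check 46² + 51² = 2116 + 2601 = 4717 ✓.
  Scale by k = 4: (4·46, 4·51) = (184, 204).
Step 4: Order so x ≤ y and verify: 184² + 204² = 33856 + 41616 = 75472 = n. ✓

n = 75472 = 184² + 204² (one valid representation with x ≤ y).


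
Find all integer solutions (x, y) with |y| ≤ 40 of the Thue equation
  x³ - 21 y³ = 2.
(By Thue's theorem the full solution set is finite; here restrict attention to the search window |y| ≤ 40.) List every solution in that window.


The equation is x³ - 21y³ = 2. For fixed y, x³ = 21·y³ + 2, so a solution requires the RHS to be a perfect cube.
Strategy: iterate y from -40 to 40, compute RHS = 21·y³ + 2, and check whether it is a (positive or negative) perfect cube.
Check small values of y:
  y = 0: RHS = 2 is not a perfect cube.
  y = 1: RHS = 23 is not a perfect cube.
  y = -1: RHS = -19 is not a perfect cube.
  y = 2: RHS = 170 is not a perfect cube.
  y = -2: RHS = -166 is not a perfect cube.
  y = 3: RHS = 569 is not a perfect cube.
  y = -3: RHS = -565 is not a perfect cube.
Continuing the search up to |y| = 40 finds no solutions either.
No (x, y) in the scanned range satisfies the equation.

No integer solutions with |y| ≤ 40.


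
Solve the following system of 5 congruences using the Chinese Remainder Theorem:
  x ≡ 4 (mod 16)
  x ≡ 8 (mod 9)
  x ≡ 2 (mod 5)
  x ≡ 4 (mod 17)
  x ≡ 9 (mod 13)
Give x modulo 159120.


Product of moduli M = 16 · 9 · 5 · 17 · 13 = 159120.
Merge one congruence at a time:
  Start: x ≡ 4 (mod 16).
  Combine with x ≡ 8 (mod 9); new modulus lcm = 144.
    Write x = 4 + 16·t and substitute into x ≡ 8 (mod 9): 16·t ≡ 8 − 4 = 4 (mod 9).
    Reduce coefficients mod 9: 7·t ≡ 4 (mod 9).
    The inverse of 7 mod 9 is 4 (since 7·4 = 28 = 3·9 + 1), so t ≡ 4·4 = 16 ≡ 7 (mod 9).
    Then x = 4 + 16·7 = 116, valid modulo lcm(16, 9) = 144: x ≡ 116 (mod 144).
  Combine with x ≡ 2 (mod 5); new modulus lcm = 720.
    Write x = 116 + 144·t and substitute into x ≡ 2 (mod 5): 144·t ≡ 2 − 116 = -114 (mod 5).
    Reduce coefficients mod 5: 4·t ≡ 1 (mod 5).
    The inverse of 4 mod 5 is 4 (since 4·4 = 16 = 3·5 + 1), so t ≡ 4·1 = 4 ≡ 4 (mod 5).
    Then x = 116 + 144·4 = 692, valid modulo lcm(144, 5) = 720: x ≡ 692 (mod 720).
  Combine with x ≡ 4 (mod 17); new modulus lcm = 12240.
    Write x = 692 + 720·t and substitute into x ≡ 4 (mod 17): 720·t ≡ 4 − 692 = -688 (mod 17).
    Reduce coefficients mod 17: 6·t ≡ 9 (mod 17).
    The inverse of 6 mod 17 is 3 (since 6·3 = 18 = 1·17 + 1), so t ≡ 3·9 = 27 ≡ 10 (mod 17).
    Then x = 692 + 720·10 = 7892, valid modulo lcm(720, 17) = 12240: x ≡ 7892 (mod 12240).
  Combine with x ≡ 9 (mod 13); new modulus lcm = 159120.
    Write x = 7892 + 12240·t and substitute into x ≡ 9 (mod 13): 12240·t ≡ 9 − 7892 = -7883 (mod 13).
    Reduce coefficients mod 13: 7·t ≡ 8 (mod 13).
    The inverse of 7 mod 13 is 2 (since 7·2 = 14 = 1·13 + 1), so t ≡ 2·8 = 16 ≡ 3 (mod 13).
    Then x = 7892 + 12240·3 = 44612, valid modulo lcm(12240, 13) = 159120: x ≡ 44612 (mod 159120).
Verify against each original: 44612 mod 16 = 4, 44612 mod 9 = 8, 44612 mod 5 = 2, 44612 mod 17 = 4, 44612 mod 13 = 9.

x ≡ 44612 (mod 159120).


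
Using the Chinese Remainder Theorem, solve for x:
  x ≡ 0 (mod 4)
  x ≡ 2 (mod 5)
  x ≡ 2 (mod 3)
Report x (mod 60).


Moduli 4, 5, 3 are pairwise coprime; by CRT there is a unique solution modulo M = 4 · 5 · 3 = 60.
Solve pairwise, accumulating the modulus:
  Start with x ≡ 0 (mod 4).
  Combine with x ≡ 2 (mod 5): since gcd(4, 5) = 1, we get a unique residue mod 20.
    Write x = 0 + 4·t and substitute into x ≡ 2 (mod 5): 4·t ≡ 2 − 0 = 2 (mod 5).
    The inverse of 4 mod 5 is 4 (since 4·4 = 16 = 3·5 + 1), so t ≡ 4·2 = 8 ≡ 3 (mod 5).
    Then x = 0 + 4·3 = 12, valid modulo lcm(4, 5) = 20: x ≡ 12 (mod 20).
  Combine with x ≡ 2 (mod 3): since gcd(20, 3) = 1, we get a unique residue mod 60.
    Write x = 12 + 20·t and substitute into x ≡ 2 (mod 3): 20·t ≡ 2 − 12 = -10 (mod 3).
    Reduce coefficients mod 3: 2·t ≡ 2 (mod 3).
    The inverse of 2 mod 3 is 2 (since 2·2 = 4 = 1·3 + 1), so t ≡ 2·2 = 4 ≡ 1 (mod 3).
    Then x = 12 + 20·1 = 32, valid modulo lcm(20, 3) = 60: x ≡ 32 (mod 60).
Verify: 32 mod 4 = 0 ✓, 32 mod 5 = 2 ✓, 32 mod 3 = 2 ✓.

x ≡ 32 (mod 60).


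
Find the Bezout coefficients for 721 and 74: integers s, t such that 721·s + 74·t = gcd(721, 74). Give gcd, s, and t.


Euclidean algorithm on (721, 74) — divide until remainder is 0:
  721 = 9 · 74 + 55
  74 = 1 · 55 + 19
  55 = 2 · 19 + 17
  19 = 1 · 17 + 2
  17 = 8 · 2 + 1
  2 = 2 · 1 + 0
gcd(721, 74) = 1.
Track Bezout coefficients alongside the remainders: start with r₀ = 721 = a·1 + b·0 (s = 1, t = 0) and r₁ = 74 = a·0 + b·1 (s = 0, t = 1); each new remainder r_{k+1} = r_{k-1} − q_k·r_k inherits s_{k+1} = s_{k-1} − q_k·s_k, t_{k+1} = t_{k-1} − q_k·t_k, so r_k = a·s_k + b·t_k at every step:
  q = 9: r = 55, s = 1 − 9·0 = 1, t = 0 − 9·1 = -9  (check: 721·1 + 74·(-9) = 55)
  q = 1: r = 19, s = 0 − 1·1 = -1, t = 1 − 1·(-9) = 10  (check: 721·(-1) + 74·10 = 19)
  q = 2: r = 17, s = 1 − 2·(-1) = 3, t = -9 − 2·10 = -29  (check: 721·3 + 74·(-29) = 17)
  q = 1: r = 2, s = -1 − 1·3 = -4, t = 10 − 1·(-29) = 39  (check: 721·(-4) + 74·39 = 2)
  q = 8: r = 1, s = 3 − 8·(-4) = 35, t = -29 − 8·39 = -341  (check: 721·35 + 74·(-341) = 1)
The row with r = 1 (the gcd) gives the Bezout coefficients s = 35, t = -341.
Result: 721 · (35) + 74 · (-341) = 1.

gcd(721, 74) = 1; s = 35, t = -341 (check: 721·35 + 74·(-341) = 1).


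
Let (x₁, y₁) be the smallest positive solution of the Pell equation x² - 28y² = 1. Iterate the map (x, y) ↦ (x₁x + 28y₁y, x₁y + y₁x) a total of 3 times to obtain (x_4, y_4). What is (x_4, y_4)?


Step 1: Find the fundamental solution (x₁, y₁) of x² - 28y² = 1.
  Expand √28 as a continued fraction. a₀ = ⌊√28⌋ = 5; iterate m_{k+1} = d_k·a_k − m_k, d_{k+1} = (28 − m_{k+1}²)/d_k, a_{k+1} = ⌊(a₀ + m_{k+1})/d_{k+1}⌋ (starting m₀ = 0, d₀ = 1), with convergents p_k = a_k·p_{k-1} + p_{k-2}, q_k = a_k·q_{k-1} + q_{k-2} (p₋₁ = 1, q₋₁ = 0):
  k = 0: a₀ = 5; p₀/q₀ = 5/1; p₀² − 28·q₀² = 25 − 28 = -3.
  k = 1: m = 5, d = 3, a = ⌊(5 + 5)/3⌋ = 3; p/q = (3·5 + 1)/(3·1 + 0) = 16/3; p² − 28·q² = 256 − 252 = 4.
  k = 2: m = 4, d = 4, a = ⌊(5 + 4)/4⌋ = 2; p/q = (2·16 + 5)/(2·3 + 1) = 37/7; p² − 28·q² = 1369 − 1372 = -3.
  k = 3: m = 4, d = 3, a = ⌊(5 + 4)/3⌋ = 3; p/q = (3·37 + 16)/(3·7 + 3) = 127/24; p² − 28·q² = 16129 − 16128 = 1.
  The first convergent with p² − 28·q² = 1 gives the fundamental solution (x₁, y₁) = (127, 24).
Step 2: Apply the recurrence (x_{n+1}, y_{n+1}) = (x₁x_n + 28y₁y_n, x₁y_n + y₁x_n) repeatedly.
  From (x_1, y_1) = (127, 24): x_2 = 127·127 + 28·24·24 = 32257; y_2 = 127·24 + 24·127 = 6096.
  From (x_2, y_2) = (32257, 6096): x_3 = 127·32257 + 28·24·6096 = 8193151; y_3 = 127·6096 + 24·32257 = 1548360.
  From (x_3, y_3) = (8193151, 1548360): x_4 = 127·8193151 + 28·24·1548360 = 2081028097; y_4 = 127·1548360 + 24·8193151 = 393277344.
Step 3: Verify x_4² - 28·y_4² = 4330677940503441409 - 4330677940503441408 = 1 (should be 1). ✓

(x_1, y_1) = (127, 24); (x_4, y_4) = (2081028097, 393277344).


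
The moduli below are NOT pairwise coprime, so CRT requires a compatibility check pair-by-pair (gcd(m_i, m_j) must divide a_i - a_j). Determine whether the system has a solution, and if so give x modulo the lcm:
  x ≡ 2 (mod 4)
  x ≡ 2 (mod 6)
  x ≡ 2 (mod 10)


Moduli 4, 6, 10 are not pairwise coprime, so CRT works modulo lcm(m_i) when all pairwise compatibility conditions hold.
Pairwise compatibility: gcd(m_i, m_j) must divide a_i - a_j for every pair.
Merge one congruence at a time:
  Start: x ≡ 2 (mod 4).
  Combine with x ≡ 2 (mod 6): gcd(4, 6) = 2; 2 - 2 = 0, which IS divisible by 2, so compatible.
    Write x = 2 + 4·t and substitute into x ≡ 2 (mod 6): 4·t ≡ 2 − 2 = 0 (mod 6).
    Divide the congruence (and modulus) by g = 2: 2·t ≡ 0 (mod 3).
    The inverse of 2 mod 3 is 2 (since 2·2 = 4 = 1·3 + 1), so t ≡ 2·0 = 0 ≡ 0 (mod 3).
    Then x = 2 + 4·0 = 2, valid modulo lcm(4, 6) = 12: x ≡ 2 (mod 12).
  Combine with x ≡ 2 (mod 10): gcd(12, 10) = 2; 2 - 2 = 0, which IS divisible by 2, so compatible.
    Write x = 2 + 12·t and substitute into x ≡ 2 (mod 10): 12·t ≡ 2 − 2 = 0 (mod 10).
    Divide the congruence (and modulus) by g = 2: 6·t ≡ 0 (mod 5).
    Reduce coefficients mod 5: 1·t ≡ 0 (mod 5).
    So t ≡ 0 (mod 5).
    Then x = 2 + 12·0 = 2, valid modulo lcm(12, 10) = 60: x ≡ 2 (mod 60).
Verify: 2 mod 4 = 2, 2 mod 6 = 2, 2 mod 10 = 2.

x ≡ 2 (mod 60).


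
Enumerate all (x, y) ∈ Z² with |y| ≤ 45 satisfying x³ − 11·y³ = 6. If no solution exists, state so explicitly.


The equation is x³ - 11y³ = 6. For fixed y, x³ = 11·y³ + 6, so a solution requires the RHS to be a perfect cube.
Strategy: iterate y from -45 to 45, compute RHS = 11·y³ + 6, and check whether it is a (positive or negative) perfect cube.
Check small values of y:
  y = 0: RHS = 6 is not a perfect cube.
  y = 1: RHS = 17 is not a perfect cube.
  y = -1: RHS = -5 is not a perfect cube.
  y = 2: RHS = 94 is not a perfect cube.
  y = -2: RHS = -82 is not a perfect cube.
  y = 3: RHS = 303 is not a perfect cube.
  y = -3: RHS = -291 is not a perfect cube.
Continuing the search up to |y| = 45 finds no solutions either.
No (x, y) in the scanned range satisfies the equation.

No integer solutions with |y| ≤ 45.


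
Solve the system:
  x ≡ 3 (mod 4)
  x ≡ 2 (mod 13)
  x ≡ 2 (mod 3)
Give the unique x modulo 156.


Moduli 4, 13, 3 are pairwise coprime; by CRT there is a unique solution modulo M = 4 · 13 · 3 = 156.
Solve pairwise, accumulating the modulus:
  Start with x ≡ 3 (mod 4).
  Combine with x ≡ 2 (mod 13): since gcd(4, 13) = 1, we get a unique residue mod 52.
    Write x = 3 + 4·t and substitute into x ≡ 2 (mod 13): 4·t ≡ 2 − 3 = -1 (mod 13).
    Reduce coefficients mod 13: 4·t ≡ 12 (mod 13).
    The inverse of 4 mod 13 is 10 (since 4·10 = 40 = 3·13 + 1), so t ≡ 10·12 = 120 ≡ 3 (mod 13).
    Then x = 3 + 4·3 = 15, valid modulo lcm(4, 13) = 52: x ≡ 15 (mod 52).
  Combine with x ≡ 2 (mod 3): since gcd(52, 3) = 1, we get a unique residue mod 156.
    Write x = 15 + 52·t and substitute into x ≡ 2 (mod 3): 52·t ≡ 2 − 15 = -13 (mod 3).
    Reduce coefficients mod 3: 1·t ≡ 2 (mod 3).
    So t ≡ 2 (mod 3).
    Then x = 15 + 52·2 = 119, valid modulo lcm(52, 3) = 156: x ≡ 119 (mod 156).
Verify: 119 mod 4 = 3 ✓, 119 mod 13 = 2 ✓, 119 mod 3 = 2 ✓.

x ≡ 119 (mod 156).


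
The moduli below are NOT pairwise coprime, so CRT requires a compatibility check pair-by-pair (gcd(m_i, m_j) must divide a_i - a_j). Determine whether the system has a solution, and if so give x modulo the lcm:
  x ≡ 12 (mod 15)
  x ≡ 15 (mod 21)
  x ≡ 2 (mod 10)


Moduli 15, 21, 10 are not pairwise coprime, so CRT works modulo lcm(m_i) when all pairwise compatibility conditions hold.
Pairwise compatibility: gcd(m_i, m_j) must divide a_i - a_j for every pair.
Merge one congruence at a time:
  Start: x ≡ 12 (mod 15).
  Combine with x ≡ 15 (mod 21): gcd(15, 21) = 3; 15 - 12 = 3, which IS divisible by 3, so compatible.
    Write x = 12 + 15·t and substitute into x ≡ 15 (mod 21): 15·t ≡ 15 − 12 = 3 (mod 21).
    Divide the congruence (and modulus) by g = 3: 5·t ≡ 1 (mod 7).
    The inverse of 5 mod 7 is 3 (since 5·3 = 15 = 2·7 + 1), so t ≡ 3·1 = 3 ≡ 3 (mod 7).
    Then x = 12 + 15·3 = 57, valid modulo lcm(15, 21) = 105: x ≡ 57 (mod 105).
  Combine with x ≡ 2 (mod 10): gcd(105, 10) = 5; 2 - 57 = -55, which IS divisible by 5, so compatible.
    Write x = 57 + 105·t and substitute into x ≡ 2 (mod 10): 105·t ≡ 2 − 57 = -55 (mod 10).
    Divide the congruence (and modulus) by g = 5: 21·t ≡ -11 (mod 2).
    Reduce coefficients mod 2: 1·t ≡ 1 (mod 2).
    So t ≡ 1 (mod 2).
    Then x = 57 + 105·1 = 162, valid modulo lcm(105, 10) = 210: x ≡ 162 (mod 210).
Verify: 162 mod 15 = 12, 162 mod 21 = 15, 162 mod 10 = 2.

x ≡ 162 (mod 210).


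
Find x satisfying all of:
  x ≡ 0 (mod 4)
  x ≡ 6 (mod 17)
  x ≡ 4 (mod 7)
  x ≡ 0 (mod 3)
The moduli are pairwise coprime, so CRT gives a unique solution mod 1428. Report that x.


Product of moduli M = 4 · 17 · 7 · 3 = 1428.
Merge one congruence at a time:
  Start: x ≡ 0 (mod 4).
  Combine with x ≡ 6 (mod 17); new modulus lcm = 68.
    Write x = 0 + 4·t and substitute into x ≡ 6 (mod 17): 4·t ≡ 6 − 0 = 6 (mod 17).
    The inverse of 4 mod 17 is 13 (since 4·13 = 52 = 3·17 + 1), so t ≡ 13·6 = 78 ≡ 10 (mod 17).
    Then x = 0 + 4·10 = 40, valid modulo lcm(4, 17) = 68: x ≡ 40 (mod 68).
  Combine with x ≡ 4 (mod 7); new modulus lcm = 476.
    Write x = 40 + 68·t and substitute into x ≡ 4 (mod 7): 68·t ≡ 4 − 40 = -36 (mod 7).
    Reduce coefficients mod 7: 5·t ≡ 6 (mod 7).
    The inverse of 5 mod 7 is 3 (since 5·3 = 15 = 2·7 + 1), so t ≡ 3·6 = 18 ≡ 4 (mod 7).
    Then x = 40 + 68·4 = 312, valid modulo lcm(68, 7) = 476: x ≡ 312 (mod 476).
  Combine with x ≡ 0 (mod 3); new modulus lcm = 1428.
    Write x = 312 + 476·t and substitute into x ≡ 0 (mod 3): 476·t ≡ 0 − 312 = -312 (mod 3).
    Reduce coefficients mod 3: 2·t ≡ 0 (mod 3).
    The inverse of 2 mod 3 is 2 (since 2·2 = 4 = 1·3 + 1), so t ≡ 2·0 = 0 ≡ 0 (mod 3).
    Then x = 312 + 476·0 = 312, valid modulo lcm(476, 3) = 1428: x ≡ 312 (mod 1428).
Verify against each original: 312 mod 4 = 0, 312 mod 17 = 6, 312 mod 7 = 4, 312 mod 3 = 0.

x ≡ 312 (mod 1428).


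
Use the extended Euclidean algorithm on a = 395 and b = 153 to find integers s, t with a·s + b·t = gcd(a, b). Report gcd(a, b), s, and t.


Euclidean algorithm on (395, 153) — divide until remainder is 0:
  395 = 2 · 153 + 89
  153 = 1 · 89 + 64
  89 = 1 · 64 + 25
  64 = 2 · 25 + 14
  25 = 1 · 14 + 11
  14 = 1 · 11 + 3
  11 = 3 · 3 + 2
  3 = 1 · 2 + 1
  2 = 2 · 1 + 0
gcd(395, 153) = 1.
Track Bezout coefficients alongside the remainders: start with r₀ = 395 = a·1 + b·0 (s = 1, t = 0) and r₁ = 153 = a·0 + b·1 (s = 0, t = 1); each new remainder r_{k+1} = r_{k-1} − q_k·r_k inherits s_{k+1} = s_{k-1} − q_k·s_k, t_{k+1} = t_{k-1} − q_k·t_k, so r_k = a·s_k + b·t_k at every step:
  q = 2: r = 89, s = 1 − 2·0 = 1, t = 0 − 2·1 = -2  (check: 395·1 + 153·(-2) = 89)
  q = 1: r = 64, s = 0 − 1·1 = -1, t = 1 − 1·(-2) = 3  (check: 395·(-1) + 153·3 = 64)
  q = 1: r = 25, s = 1 − 1·(-1) = 2, t = -2 − 1·3 = -5  (check: 395·2 + 153·(-5) = 25)
  q = 2: r = 14, s = -1 − 2·2 = -5, t = 3 − 2·(-5) = 13  (check: 395·(-5) + 153·13 = 14)
  q = 1: r = 11, s = 2 − 1·(-5) = 7, t = -5 − 1·13 = -18  (check: 395·7 + 153·(-18) = 11)
  q = 1: r = 3, s = -5 − 1·7 = -12, t = 13 − 1·(-18) = 31  (check: 395·(-12) + 153·31 = 3)
  q = 3: r = 2, s = 7 − 3·(-12) = 43, t = -18 − 3·31 = -111  (check: 395·43 + 153·(-111) = 2)
  q = 1: r = 1, s = -12 − 1·43 = -55, t = 31 − 1·(-111) = 142  (check: 395·(-55) + 153·142 = 1)
The row with r = 1 (the gcd) gives the Bezout coefficients s = -55, t = 142.
Result: 395 · (-55) + 153 · (142) = 1.

gcd(395, 153) = 1; s = -55, t = 142 (check: 395·(-55) + 153·142 = 1).


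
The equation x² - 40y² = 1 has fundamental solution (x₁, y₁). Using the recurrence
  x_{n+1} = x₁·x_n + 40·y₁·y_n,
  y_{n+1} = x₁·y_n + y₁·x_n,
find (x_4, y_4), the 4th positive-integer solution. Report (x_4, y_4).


Step 1: Find the fundamental solution (x₁, y₁) of x² - 40y² = 1.
  Expand √40 as a continued fraction. a₀ = ⌊√40⌋ = 6; iterate m_{k+1} = d_k·a_k − m_k, d_{k+1} = (40 − m_{k+1}²)/d_k, a_{k+1} = ⌊(a₀ + m_{k+1})/d_{k+1}⌋ (starting m₀ = 0, d₀ = 1), with convergents p_k = a_k·p_{k-1} + p_{k-2}, q_k = a_k·q_{k-1} + q_{k-2} (p₋₁ = 1, q₋₁ = 0):
  k = 0: a₀ = 6; p₀/q₀ = 6/1; p₀² − 40·q₀² = 36 − 40 = -4.
  k = 1: m = 6, d = 4, a = ⌊(6 + 6)/4⌋ = 3; p/q = (3·6 + 1)/(3·1 + 0) = 19/3; p² − 40·q² = 361 − 360 = 1.
  The first convergent with p² − 40·q² = 1 gives the fundamental solution (x₁, y₁) = (19, 3).
Step 2: Apply the recurrence (x_{n+1}, y_{n+1}) = (x₁x_n + 40y₁y_n, x₁y_n + y₁x_n) repeatedly.
  From (x_1, y_1) = (19, 3): x_2 = 19·19 + 40·3·3 = 721; y_2 = 19·3 + 3·19 = 114.
  From (x_2, y_2) = (721, 114): x_3 = 19·721 + 40·3·114 = 27379; y_3 = 19·114 + 3·721 = 4329.
  From (x_3, y_3) = (27379, 4329): x_4 = 19·27379 + 40·3·4329 = 1039681; y_4 = 19·4329 + 3·27379 = 164388.
Step 3: Verify x_4² - 40·y_4² = 1080936581761 - 1080936581760 = 1 (should be 1). ✓

(x_1, y_1) = (19, 3); (x_4, y_4) = (1039681, 164388).


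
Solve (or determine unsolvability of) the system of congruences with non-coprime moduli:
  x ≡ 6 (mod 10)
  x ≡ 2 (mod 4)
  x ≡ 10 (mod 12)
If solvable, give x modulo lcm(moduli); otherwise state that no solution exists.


Moduli 10, 4, 12 are not pairwise coprime, so CRT works modulo lcm(m_i) when all pairwise compatibility conditions hold.
Pairwise compatibility: gcd(m_i, m_j) must divide a_i - a_j for every pair.
Merge one congruence at a time:
  Start: x ≡ 6 (mod 10).
  Combine with x ≡ 2 (mod 4): gcd(10, 4) = 2; 2 - 6 = -4, which IS divisible by 2, so compatible.
    Write x = 6 + 10·t and substitute into x ≡ 2 (mod 4): 10·t ≡ 2 − 6 = -4 (mod 4).
    Divide the congruence (and modulus) by g = 2: 5·t ≡ -2 (mod 2).
    Reduce coefficients mod 2: 1·t ≡ 0 (mod 2).
    So t ≡ 0 (mod 2).
    Then x = 6 + 10·0 = 6, valid modulo lcm(10, 4) = 20: x ≡ 6 (mod 20).
  Combine with x ≡ 10 (mod 12): gcd(20, 12) = 4; 10 - 6 = 4, which IS divisible by 4, so compatible.
    Write x = 6 + 20·t and substitute into x ≡ 10 (mod 12): 20·t ≡ 10 − 6 = 4 (mod 12).
    Divide the congruence (and modulus) by g = 4: 5·t ≡ 1 (mod 3).
    Reduce coefficients mod 3: 2·t ≡ 1 (mod 3).
    The inverse of 2 mod 3 is 2 (since 2·2 = 4 = 1·3 + 1), so t ≡ 2·1 = 2 ≡ 2 (mod 3).
    Then x = 6 + 20·2 = 46, valid modulo lcm(20, 12) = 60: x ≡ 46 (mod 60).
Verify: 46 mod 10 = 6, 46 mod 4 = 2, 46 mod 12 = 10.

x ≡ 46 (mod 60).


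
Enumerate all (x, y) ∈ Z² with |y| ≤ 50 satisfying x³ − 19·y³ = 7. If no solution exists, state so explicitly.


The equation is x³ - 19y³ = 7. For fixed y, x³ = 19·y³ + 7, so a solution requires the RHS to be a perfect cube.
Strategy: iterate y from -50 to 50, compute RHS = 19·y³ + 7, and check whether it is a (positive or negative) perfect cube.
Check small values of y:
  y = 0: RHS = 7 is not a perfect cube.
  y = 1: RHS = 26 is not a perfect cube.
  y = -1: RHS = -12 is not a perfect cube.
  y = 2: RHS = 159 is not a perfect cube.
  y = -2: RHS = -145 is not a perfect cube.
  y = 3: RHS = 520 is not a perfect cube.
  y = -3: RHS = -506 is not a perfect cube.
Continuing the search up to |y| = 50 finds no solutions either.
No (x, y) in the scanned range satisfies the equation.

No integer solutions with |y| ≤ 50.


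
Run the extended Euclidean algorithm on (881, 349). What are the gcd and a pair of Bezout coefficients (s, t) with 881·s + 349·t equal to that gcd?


Euclidean algorithm on (881, 349) — divide until remainder is 0:
  881 = 2 · 349 + 183
  349 = 1 · 183 + 166
  183 = 1 · 166 + 17
  166 = 9 · 17 + 13
  17 = 1 · 13 + 4
  13 = 3 · 4 + 1
  4 = 4 · 1 + 0
gcd(881, 349) = 1.
Track Bezout coefficients alongside the remainders: start with r₀ = 881 = a·1 + b·0 (s = 1, t = 0) and r₁ = 349 = a·0 + b·1 (s = 0, t = 1); each new remainder r_{k+1} = r_{k-1} − q_k·r_k inherits s_{k+1} = s_{k-1} − q_k·s_k, t_{k+1} = t_{k-1} − q_k·t_k, so r_k = a·s_k + b·t_k at every step:
  q = 2: r = 183, s = 1 − 2·0 = 1, t = 0 − 2·1 = -2  (check: 881·1 + 349·(-2) = 183)
  q = 1: r = 166, s = 0 − 1·1 = -1, t = 1 − 1·(-2) = 3  (check: 881·(-1) + 349·3 = 166)
  q = 1: r = 17, s = 1 − 1·(-1) = 2, t = -2 − 1·3 = -5  (check: 881·2 + 349·(-5) = 17)
  q = 9: r = 13, s = -1 − 9·2 = -19, t = 3 − 9·(-5) = 48  (check: 881·(-19) + 349·48 = 13)
  q = 1: r = 4, s = 2 − 1·(-19) = 21, t = -5 − 1·48 = -53  (check: 881·21 + 349·(-53) = 4)
  q = 3: r = 1, s = -19 − 3·21 = -82, t = 48 − 3·(-53) = 207  (check: 881·(-82) + 349·207 = 1)
The row with r = 1 (the gcd) gives the Bezout coefficients s = -82, t = 207.
Result: 881 · (-82) + 349 · (207) = 1.

gcd(881, 349) = 1; s = -82, t = 207 (check: 881·(-82) + 349·207 = 1).


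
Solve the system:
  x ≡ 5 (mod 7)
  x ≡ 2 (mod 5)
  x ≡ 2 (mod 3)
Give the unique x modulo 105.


Moduli 7, 5, 3 are pairwise coprime; by CRT there is a unique solution modulo M = 7 · 5 · 3 = 105.
Solve pairwise, accumulating the modulus:
  Start with x ≡ 5 (mod 7).
  Combine with x ≡ 2 (mod 5): since gcd(7, 5) = 1, we get a unique residue mod 35.
    Write x = 5 + 7·t and substitute into x ≡ 2 (mod 5): 7·t ≡ 2 − 5 = -3 (mod 5).
    Reduce coefficients mod 5: 2·t ≡ 2 (mod 5).
    The inverse of 2 mod 5 is 3 (since 2·3 = 6 = 1·5 + 1), so t ≡ 3·2 = 6 ≡ 1 (mod 5).
    Then x = 5 + 7·1 = 12, valid modulo lcm(7, 5) = 35: x ≡ 12 (mod 35).
  Combine with x ≡ 2 (mod 3): since gcd(35, 3) = 1, we get a unique residue mod 105.
    Write x = 12 + 35·t and substitute into x ≡ 2 (mod 3): 35·t ≡ 2 − 12 = -10 (mod 3).
    Reduce coefficients mod 3: 2·t ≡ 2 (mod 3).
    The inverse of 2 mod 3 is 2 (since 2·2 = 4 = 1·3 + 1), so t ≡ 2·2 = 4 ≡ 1 (mod 3).
    Then x = 12 + 35·1 = 47, valid modulo lcm(35, 3) = 105: x ≡ 47 (mod 105).
Verify: 47 mod 7 = 5 ✓, 47 mod 5 = 2 ✓, 47 mod 3 = 2 ✓.

x ≡ 47 (mod 105).


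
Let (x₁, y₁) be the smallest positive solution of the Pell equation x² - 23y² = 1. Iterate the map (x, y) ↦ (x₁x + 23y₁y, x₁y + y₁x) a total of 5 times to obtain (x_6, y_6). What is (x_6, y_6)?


Step 1: Find the fundamental solution (x₁, y₁) of x² - 23y² = 1.
  Expand √23 as a continued fraction. a₀ = ⌊√23⌋ = 4; iterate m_{k+1} = d_k·a_k − m_k, d_{k+1} = (23 − m_{k+1}²)/d_k, a_{k+1} = ⌊(a₀ + m_{k+1})/d_{k+1}⌋ (starting m₀ = 0, d₀ = 1), with convergents p_k = a_k·p_{k-1} + p_{k-2}, q_k = a_k·q_{k-1} + q_{k-2} (p₋₁ = 1, q₋₁ = 0):
  k = 0: a₀ = 4; p₀/q₀ = 4/1; p₀² − 23·q₀² = 16 − 23 = -7.
  k = 1: m = 4, d = 7, a = ⌊(4 + 4)/7⌋ = 1; p/q = (1·4 + 1)/(1·1 + 0) = 5/1; p² − 23·q² = 25 − 23 = 2.
  k = 2: m = 3, d = 2, a = ⌊(4 + 3)/2⌋ = 3; p/q = (3·5 + 4)/(3·1 + 1) = 19/4; p² − 23·q² = 361 − 368 = -7.
  k = 3: m = 3, d = 7, a = ⌊(4 + 3)/7⌋ = 1; p/q = (1·19 + 5)/(1·4 + 1) = 24/5; p² − 23·q² = 576 − 575 = 1.
  The first convergent with p² − 23·q² = 1 gives the fundamental solution (x₁, y₁) = (24, 5).
Step 2: Apply the recurrence (x_{n+1}, y_{n+1}) = (x₁x_n + 23y₁y_n, x₁y_n + y₁x_n) repeatedly.
  From (x_1, y_1) = (24, 5): x_2 = 24·24 + 23·5·5 = 1151; y_2 = 24·5 + 5·24 = 240.
  From (x_2, y_2) = (1151, 240): x_3 = 24·1151 + 23·5·240 = 55224; y_3 = 24·240 + 5·1151 = 11515.
  From (x_3, y_3) = (55224, 11515): x_4 = 24·55224 + 23·5·11515 = 2649601; y_4 = 24·11515 + 5·55224 = 552480.
  From (x_4, y_4) = (2649601, 552480): x_5 = 24·2649601 + 23·5·552480 = 127125624; y_5 = 24·552480 + 5·2649601 = 26507525.
  From (x_5, y_5) = (127125624, 26507525): x_6 = 24·127125624 + 23·5·26507525 = 6099380351; y_6 = 24·26507525 + 5·127125624 = 1271808720.
Step 3: Verify x_6² - 23·y_6² = 37202440666164883201 - 37202440666164883200 = 1 (should be 1). ✓

(x_1, y_1) = (24, 5); (x_6, y_6) = (6099380351, 1271808720).


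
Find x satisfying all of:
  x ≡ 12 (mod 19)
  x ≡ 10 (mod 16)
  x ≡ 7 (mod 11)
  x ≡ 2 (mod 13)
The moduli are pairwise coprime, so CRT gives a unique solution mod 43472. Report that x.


Product of moduli M = 19 · 16 · 11 · 13 = 43472.
Merge one congruence at a time:
  Start: x ≡ 12 (mod 19).
  Combine with x ≡ 10 (mod 16); new modulus lcm = 304.
    Write x = 12 + 19·t and substitute into x ≡ 10 (mod 16): 19·t ≡ 10 − 12 = -2 (mod 16).
    Reduce coefficients mod 16: 3·t ≡ 14 (mod 16).
    The inverse of 3 mod 16 is 11 (since 3·11 = 33 = 2·16 + 1), so t ≡ 11·14 = 154 ≡ 10 (mod 16).
    Then x = 12 + 19·10 = 202, valid modulo lcm(19, 16) = 304: x ≡ 202 (mod 304).
  Combine with x ≡ 7 (mod 11); new modulus lcm = 3344.
    Write x = 202 + 304·t and substitute into x ≡ 7 (mod 11): 304·t ≡ 7 − 202 = -195 (mod 11).
    Reduce coefficients mod 11: 7·t ≡ 3 (mod 11).
    The inverse of 7 mod 11 is 8 (since 7·8 = 56 = 5·11 + 1), so t ≡ 8·3 = 24 ≡ 2 (mod 11).
    Then x = 202 + 304·2 = 810, valid modulo lcm(304, 11) = 3344: x ≡ 810 (mod 3344).
  Combine with x ≡ 2 (mod 13); new modulus lcm = 43472.
    Write x = 810 + 3344·t and substitute into x ≡ 2 (mod 13): 3344·t ≡ 2 − 810 = -808 (mod 13).
    Reduce coefficients mod 13: 3·t ≡ 11 (mod 13).
    The inverse of 3 mod 13 is 9 (since 3·9 = 27 = 2·13 + 1), so t ≡ 9·11 = 99 ≡ 8 (mod 13).
    Then x = 810 + 3344·8 = 27562, valid modulo lcm(3344, 13) = 43472: x ≡ 27562 (mod 43472).
Verify against each original: 27562 mod 19 = 12, 27562 mod 16 = 10, 27562 mod 11 = 7, 27562 mod 13 = 2.

x ≡ 27562 (mod 43472).


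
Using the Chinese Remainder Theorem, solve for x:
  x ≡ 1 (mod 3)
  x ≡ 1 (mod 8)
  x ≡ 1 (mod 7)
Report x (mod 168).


Moduli 3, 8, 7 are pairwise coprime; by CRT there is a unique solution modulo M = 3 · 8 · 7 = 168.
Solve pairwise, accumulating the modulus:
  Start with x ≡ 1 (mod 3).
  Combine with x ≡ 1 (mod 8): since gcd(3, 8) = 1, we get a unique residue mod 24.
    Write x = 1 + 3·t and substitute into x ≡ 1 (mod 8): 3·t ≡ 1 − 1 = 0 (mod 8).
    The inverse of 3 mod 8 is 3 (since 3·3 = 9 = 1·8 + 1), so t ≡ 3·0 = 0 ≡ 0 (mod 8).
    Then x = 1 + 3·0 = 1, valid modulo lcm(3, 8) = 24: x ≡ 1 (mod 24).
  Combine with x ≡ 1 (mod 7): since gcd(24, 7) = 1, we get a unique residue mod 168.
    Write x = 1 + 24·t and substitute into x ≡ 1 (mod 7): 24·t ≡ 1 − 1 = 0 (mod 7).
    Reduce coefficients mod 7: 3·t ≡ 0 (mod 7).
    The inverse of 3 mod 7 is 5 (since 3·5 = 15 = 2·7 + 1), so t ≡ 5·0 = 0 ≡ 0 (mod 7).
    Then x = 1 + 24·0 = 1, valid modulo lcm(24, 7) = 168: x ≡ 1 (mod 168).
Verify: 1 mod 3 = 1 ✓, 1 mod 8 = 1 ✓, 1 mod 7 = 1 ✓.

x ≡ 1 (mod 168).


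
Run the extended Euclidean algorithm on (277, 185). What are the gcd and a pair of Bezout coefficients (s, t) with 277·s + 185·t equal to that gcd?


Euclidean algorithm on (277, 185) — divide until remainder is 0:
  277 = 1 · 185 + 92
  185 = 2 · 92 + 1
  92 = 92 · 1 + 0
gcd(277, 185) = 1.
Track Bezout coefficients alongside the remainders: start with r₀ = 277 = a·1 + b·0 (s = 1, t = 0) and r₁ = 185 = a·0 + b·1 (s = 0, t = 1); each new remainder r_{k+1} = r_{k-1} − q_k·r_k inherits s_{k+1} = s_{k-1} − q_k·s_k, t_{k+1} = t_{k-1} − q_k·t_k, so r_k = a·s_k + b·t_k at every step:
  q = 1: r = 92, s = 1 − 1·0 = 1, t = 0 − 1·1 = -1  (check: 277·1 + 185·(-1) = 92)
  q = 2: r = 1, s = 0 − 2·1 = -2, t = 1 − 2·(-1) = 3  (check: 277·(-2) + 185·3 = 1)
The row with r = 1 (the gcd) gives the Bezout coefficients s = -2, t = 3.
Result: 277 · (-2) + 185 · (3) = 1.

gcd(277, 185) = 1; s = -2, t = 3 (check: 277·(-2) + 185·3 = 1).


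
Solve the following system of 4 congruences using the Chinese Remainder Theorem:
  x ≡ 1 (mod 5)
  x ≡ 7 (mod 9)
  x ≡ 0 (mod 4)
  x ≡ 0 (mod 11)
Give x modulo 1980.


Product of moduli M = 5 · 9 · 4 · 11 = 1980.
Merge one congruence at a time:
  Start: x ≡ 1 (mod 5).
  Combine with x ≡ 7 (mod 9); new modulus lcm = 45.
    Write x = 1 + 5·t and substitute into x ≡ 7 (mod 9): 5·t ≡ 7 − 1 = 6 (mod 9).
    The inverse of 5 mod 9 is 2 (since 5·2 = 10 = 1·9 + 1), so t ≡ 2·6 = 12 ≡ 3 (mod 9).
    Then x = 1 + 5·3 = 16, valid modulo lcm(5, 9) = 45: x ≡ 16 (mod 45).
  Combine with x ≡ 0 (mod 4); new modulus lcm = 180.
    Write x = 16 + 45·t and substitute into x ≡ 0 (mod 4): 45·t ≡ 0 − 16 = -16 (mod 4).
    Reduce coefficients mod 4: 1·t ≡ 0 (mod 4).
    So t ≡ 0 (mod 4).
    Then x = 16 + 45·0 = 16, valid modulo lcm(45, 4) = 180: x ≡ 16 (mod 180).
  Combine with x ≡ 0 (mod 11); new modulus lcm = 1980.
    Write x = 16 + 180·t and substitute into x ≡ 0 (mod 11): 180·t ≡ 0 − 16 = -16 (mod 11).
    Reduce coefficients mod 11: 4·t ≡ 6 (mod 11).
    The inverse of 4 mod 11 is 3 (since 4·3 = 12 = 1·11 + 1), so t ≡ 3·6 = 18 ≡ 7 (mod 11).
    Then x = 16 + 180·7 = 1276, valid modulo lcm(180, 11) = 1980: x ≡ 1276 (mod 1980).
Verify against each original: 1276 mod 5 = 1, 1276 mod 9 = 7, 1276 mod 4 = 0, 1276 mod 11 = 0.

x ≡ 1276 (mod 1980).


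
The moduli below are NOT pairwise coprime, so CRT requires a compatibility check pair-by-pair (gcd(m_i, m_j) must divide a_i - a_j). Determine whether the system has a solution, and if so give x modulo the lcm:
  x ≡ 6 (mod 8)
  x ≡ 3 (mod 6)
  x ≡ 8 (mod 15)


Moduli 8, 6, 15 are not pairwise coprime, so CRT works modulo lcm(m_i) when all pairwise compatibility conditions hold.
Pairwise compatibility: gcd(m_i, m_j) must divide a_i - a_j for every pair.
Merge one congruence at a time:
  Start: x ≡ 6 (mod 8).
  Combine with x ≡ 3 (mod 6): gcd(8, 6) = 2, and 3 - 6 = -3 is NOT divisible by 2.
    ⇒ system is inconsistent (no integer solution).

No solution (the system is inconsistent).


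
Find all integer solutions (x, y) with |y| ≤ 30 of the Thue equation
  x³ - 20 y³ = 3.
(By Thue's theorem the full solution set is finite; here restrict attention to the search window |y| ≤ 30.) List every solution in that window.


The equation is x³ - 20y³ = 3. For fixed y, x³ = 20·y³ + 3, so a solution requires the RHS to be a perfect cube.
Strategy: iterate y from -30 to 30, compute RHS = 20·y³ + 3, and check whether it is a (positive or negative) perfect cube.
Check small values of y:
  y = 0: RHS = 3 is not a perfect cube.
  y = 1: RHS = 23 is not a perfect cube.
  y = -1: RHS = -17 is not a perfect cube.
  y = 2: RHS = 163 is not a perfect cube.
  y = -2: RHS = -157 is not a perfect cube.
  y = 3: RHS = 543 is not a perfect cube.
  y = -3: RHS = -537 is not a perfect cube.
Continuing the search up to |y| = 30 finds no solutions either.
No (x, y) in the scanned range satisfies the equation.

No integer solutions with |y| ≤ 30.
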